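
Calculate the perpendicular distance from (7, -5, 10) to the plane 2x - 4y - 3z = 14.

distance = |a·x₀ + b·y₀ + c·z₀ - d| / √(a² + b² + c²)
  = |2·7 + (-4)·(-5) + (-3)·10 - 14| / √(2² + (-4)² + (-3)²)
  = |14 + 20 - 30 - 14| / √(4 + 16 + 9)
  = |-10| / √29
  = 10 / 5.385
  ≈ 1.857

1.857


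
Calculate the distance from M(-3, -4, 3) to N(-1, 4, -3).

d = √[(x₂-x₁)² + (y₂-y₁)² + (z₂-z₁)²]
  = √[2² + 8² + (-6)²]
  = √[4 + 64 + 36]
  = √104
  ≈ 10.2

10.2


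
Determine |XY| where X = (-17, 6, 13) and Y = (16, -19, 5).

d = √[(x₂-x₁)² + (y₂-y₁)² + (z₂-z₁)²]
  = √[33² + (-25)² + (-8)²]
  = √[1089 + 625 + 64]
  = √1778
  ≈ 42.17

42.17


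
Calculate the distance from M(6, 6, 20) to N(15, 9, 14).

d = √[(x₂-x₁)² + (y₂-y₁)² + (z₂-z₁)²]
  = √[9² + 3² + (-6)²]
  = √[81 + 9 + 36]
  = √126
  ≈ 11.22

11.22


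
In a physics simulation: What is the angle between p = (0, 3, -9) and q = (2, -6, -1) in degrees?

p·q = 0·2 + 3·(-6) + (-9)·(-1) = 0 - 18 + 9 = -9
|p| = √(0² + 3² + (-9)²) = √90 ≈ 9.487
|q| = √(2² + (-6)² + (-1)²) = √41 ≈ 6.403
cos θ = (p·q)/(|p||q|) = -9/(9.487·6.403) ≈ -0.1482
θ = arccos(-0.1482) ≈ 98.52°

98.52°


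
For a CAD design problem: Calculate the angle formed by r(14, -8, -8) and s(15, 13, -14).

r·s = 14·15 + (-8)·13 + (-8)·(-14) = 210 - 104 + 112 = 218
|r| = √(14² + (-8)² + (-8)²) = √324 ≈ 18
|s| = √(15² + 13² + (-14)²) = √590 ≈ 24.29
cos θ = (r·s)/(|r||s|) = 218/(18·24.29) ≈ 0.4986
θ = arccos(0.4986) ≈ 60.09°

60.09°


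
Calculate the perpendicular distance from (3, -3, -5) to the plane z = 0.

distance = |a·x₀ + b·y₀ + c·z₀ - d| / √(a² + b² + c²)
  = |0·3 + 0·(-3) + 1·(-5) - 0| / √(0² + 0² + 1²)
  = |0 + 0 - 5 + 0| / √(0 + 0 + 1)
  = |-5| / √1
  = 5 / 1
  ≈ 5

5


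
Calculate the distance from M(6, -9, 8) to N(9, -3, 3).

d = √[(x₂-x₁)² + (y₂-y₁)² + (z₂-z₁)²]
  = √[3² + 6² + (-5)²]
  = √[9 + 36 + 25]
  = √70
  ≈ 8.367

8.367


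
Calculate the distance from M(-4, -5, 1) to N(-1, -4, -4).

d = √[(x₂-x₁)² + (y₂-y₁)² + (z₂-z₁)²]
  = √[3² + 1² + (-5)²]
  = √[9 + 1 + 25]
  = √35
  ≈ 5.916

5.916


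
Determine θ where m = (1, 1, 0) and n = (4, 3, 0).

m·n = 1·4 + 1·3 + 0·0 = 4 + 3 + 0 = 7
|m| = √(1² + 1² + 0²) = √2 ≈ 1.414
|n| = √(4² + 3² + 0²) = √25 ≈ 5
cos θ = (m·n)/(|m||n|) = 7/(1.414·5) ≈ 0.9899
θ = arccos(0.9899) ≈ 8.13°

8.13°


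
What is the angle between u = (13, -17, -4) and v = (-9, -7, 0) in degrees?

u·v = 13·(-9) + (-17)·(-7) + (-4)·0 = -117 + 119 + 0 = 2
|u| = √(13² + (-17)² + (-4)²) = √474 ≈ 21.77
|v| = √((-9)² + (-7)² + 0²) = √130 ≈ 11.4
cos θ = (u·v)/(|u||v|) = 2/(21.77·11.4) ≈ 0.008057
θ = arccos(0.008057) ≈ 89.54°

89.54°


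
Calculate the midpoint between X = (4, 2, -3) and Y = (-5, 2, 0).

M = ((x₁+x₂)/2, (y₁+y₂)/2, (z₁+z₂)/2)
  = ((4 - 5)/2, (2 + 2)/2, (-3 + 0)/2)
  = (-1/2, 4/2, -3/2)
  = (-0.5, 2, -1.5)

(-0.5, 2, -1.5)


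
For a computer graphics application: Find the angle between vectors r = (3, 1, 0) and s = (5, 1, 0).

r·s = 3·5 + 1·1 + 0·0 = 15 + 1 + 0 = 16
|r| = √(3² + 1² + 0²) = √10 ≈ 3.162
|s| = √(5² + 1² + 0²) = √26 ≈ 5.099
cos θ = (r·s)/(|r||s|) = 16/(3.162·5.099) ≈ 0.9923
θ = arccos(0.9923) ≈ 7.125°

7.125°


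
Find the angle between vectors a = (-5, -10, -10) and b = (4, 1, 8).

a·b = (-5)·4 + (-10)·1 + (-10)·8 = -20 - 10 - 80 = -110
|a| = √((-5)² + (-10)² + (-10)²) = √225 ≈ 15
|b| = √(4² + 1² + 8²) = √81 ≈ 9
cos θ = (a·b)/(|a||b|) = -110/(15·9) ≈ -0.8148
θ = arccos(-0.8148) ≈ 144.6°

144.6°


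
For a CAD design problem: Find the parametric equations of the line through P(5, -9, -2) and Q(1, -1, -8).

Direction vector d = Q - P = (1 - 5, -1 + 9, -8 + 2) = (-4, 8, -6)
Parametric form r = P + t·d:
x = 5 - 4t, y = -9 + 8t, z = -2 - 6t

x = 5 - 4t, y = -9 + 8t, z = -2 - 6t


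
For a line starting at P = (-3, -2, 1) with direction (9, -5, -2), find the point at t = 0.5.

P(t) = P + t·d
  = (-3 + 9·0.5, -2 + (-5)·0.5, 1 + (-2)·0.5)
  = (-3 + 4.5, -2 - 2.5, 1 - 1)
  = (1.5, -4.5, 0)

(1.5, -4.5, 0)


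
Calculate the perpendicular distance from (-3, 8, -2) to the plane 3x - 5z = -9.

distance = |a·x₀ + b·y₀ + c·z₀ - d| / √(a² + b² + c²)
  = |3·(-3) + 0·8 + (-5)·(-2) - (-9)| / √(3² + 0² + (-5)²)
  = |-9 + 0 + 10 + 9| / √(9 + 0 + 25)
  = |10| / √34
  = 10 / 5.831
  ≈ 1.715

1.715


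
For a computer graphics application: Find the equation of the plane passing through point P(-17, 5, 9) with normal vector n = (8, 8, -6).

The plane through P with normal n = (a, b, c) satisfies n·(r - P) = 0,
i.e. ax + by + cz = a·x₀ + b·y₀ + c·z₀.
d = 8·(-17) + 8·5 + (-6)·9
  = -136 + 40 - 54
  = -150
Equation: 8x + 8y - 6z = -150

8x + 8y - 6z = -150


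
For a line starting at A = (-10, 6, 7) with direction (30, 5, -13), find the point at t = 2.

P(t) = A + t·d
  = (-10 + 30·2, 6 + 5·2, 7 + (-13)·2)
  = (-10 + 60, 6 + 10, 7 - 26)
  = (50, 16, -19)

(50, 16, -19)


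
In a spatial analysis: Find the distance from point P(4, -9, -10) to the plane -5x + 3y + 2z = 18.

distance = |a·x₀ + b·y₀ + c·z₀ - d| / √(a² + b² + c²)
  = |(-5)·4 + 3·(-9) + 2·(-10) - 18| / √((-5)² + 3² + 2²)
  = |-20 - 27 - 20 - 18| / √(25 + 9 + 4)
  = |-85| / √38
  = 85 / 6.164
  ≈ 13.79

13.79


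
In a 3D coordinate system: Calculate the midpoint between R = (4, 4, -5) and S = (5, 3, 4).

M = ((x₁+x₂)/2, (y₁+y₂)/2, (z₁+z₂)/2)
  = ((4 + 5)/2, (4 + 3)/2, (-5 + 4)/2)
  = (9/2, 7/2, -1/2)
  = (4.5, 3.5, -0.5)

(4.5, 3.5, -0.5)


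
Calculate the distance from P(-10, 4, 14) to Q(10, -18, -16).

d = √[(x₂-x₁)² + (y₂-y₁)² + (z₂-z₁)²]
  = √[20² + (-22)² + (-30)²]
  = √[400 + 484 + 900]
  = √1784
  ≈ 42.24

42.24


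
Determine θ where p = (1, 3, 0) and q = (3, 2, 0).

p·q = 1·3 + 3·2 + 0·0 = 3 + 6 + 0 = 9
|p| = √(1² + 3² + 0²) = √10 ≈ 3.162
|q| = √(3² + 2² + 0²) = √13 ≈ 3.606
cos θ = (p·q)/(|p||q|) = 9/(3.162·3.606) ≈ 0.7894
θ = arccos(0.7894) ≈ 37.87°

37.87°


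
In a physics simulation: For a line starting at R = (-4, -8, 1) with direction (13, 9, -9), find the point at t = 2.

P(t) = R + t·d
  = (-4 + 13·2, -8 + 9·2, 1 + (-9)·2)
  = (-4 + 26, -8 + 18, 1 - 18)
  = (22, 10, -17)

(22, 10, -17)


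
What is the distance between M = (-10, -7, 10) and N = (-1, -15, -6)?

d = √[(x₂-x₁)² + (y₂-y₁)² + (z₂-z₁)²]
  = √[9² + (-8)² + (-16)²]
  = √[81 + 64 + 256]
  = √401
  ≈ 20.02

20.02


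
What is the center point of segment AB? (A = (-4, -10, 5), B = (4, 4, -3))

M = ((x₁+x₂)/2, (y₁+y₂)/2, (z₁+z₂)/2)
  = ((-4 + 4)/2, (-10 + 4)/2, (5 - 3)/2)
  = (0/2, -6/2, 2/2)
  = (0, -3, 1)

(0, -3, 1)


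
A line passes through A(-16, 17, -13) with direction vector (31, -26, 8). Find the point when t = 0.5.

P(t) = A + t·d
  = (-16 + 31·0.5, 17 + (-26)·0.5, -13 + 8·0.5)
  = (-16 + 15.5, 17 - 13, -13 + 4)
  = (-0.5, 4, -9)

(-0.5, 4, -9)


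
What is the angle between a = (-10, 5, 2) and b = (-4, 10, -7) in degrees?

a·b = (-10)·(-4) + 5·10 + 2·(-7) = 40 + 50 - 14 = 76
|a| = √((-10)² + 5² + 2²) = √129 ≈ 11.36
|b| = √((-4)² + 10² + (-7)²) = √165 ≈ 12.85
cos θ = (a·b)/(|a||b|) = 76/(11.36·12.85) ≈ 0.5209
θ = arccos(0.5209) ≈ 58.61°

58.61°


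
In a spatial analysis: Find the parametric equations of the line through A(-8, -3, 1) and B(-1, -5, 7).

Direction vector d = B - A = (-1 + 8, -5 + 3, 7 - 1) = (7, -2, 6)
Parametric form r = A + t·d:
x = -8 + 7t, y = -3 - 2t, z = 1 + 6t

x = -8 + 7t, y = -3 - 2t, z = 1 + 6t


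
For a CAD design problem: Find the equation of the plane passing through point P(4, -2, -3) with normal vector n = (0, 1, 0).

The plane through P with normal n = (a, b, c) satisfies n·(r - P) = 0,
i.e. ax + by + cz = a·x₀ + b·y₀ + c·z₀.
d = 0·4 + 1·(-2) + 0·(-3)
  = 0 - 2 + 0
  = -2
Equation: y = -2

y = -2


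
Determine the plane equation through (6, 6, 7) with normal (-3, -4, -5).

The plane through P with normal n = (a, b, c) satisfies n·(r - P) = 0,
i.e. ax + by + cz = a·x₀ + b·y₀ + c·z₀.
d = (-3)·6 + (-4)·6 + (-5)·7
  = -18 - 24 - 35
  = -77
Equation: -3x - 4y - 5z = -77

-3x - 4y - 5z = -77


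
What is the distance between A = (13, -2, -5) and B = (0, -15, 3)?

d = √[(x₂-x₁)² + (y₂-y₁)² + (z₂-z₁)²]
  = √[(-13)² + (-13)² + 8²]
  = √[169 + 169 + 64]
  = √402
  ≈ 20.05

20.05


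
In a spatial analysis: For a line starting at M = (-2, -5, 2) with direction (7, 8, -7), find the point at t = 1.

P(t) = M + t·d
  = (-2 + 7·1, -5 + 8·1, 2 + (-7)·1)
  = (-2 + 7, -5 + 8, 2 - 7)
  = (5, 3, -5)

(5, 3, -5)


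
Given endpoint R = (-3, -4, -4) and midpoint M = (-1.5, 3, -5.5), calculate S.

S = 2M - R
  = (2·(-1.5) - (-3), 2·3 - (-4), 2·(-5.5) - (-4))
  = (-3 + 3, 6 + 4, -11 + 4)
  = (0, 10, -7)

(0, 10, -7)


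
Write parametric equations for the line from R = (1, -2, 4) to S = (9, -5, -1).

Direction vector d = S - R = (9 - 1, -5 + 2, -1 - 4) = (8, -3, -5)
Parametric form r = R + t·d:
x = 1 + 8t, y = -2 - 3t, z = 4 - 5t

x = 1 + 8t, y = -2 - 3t, z = 4 - 5t


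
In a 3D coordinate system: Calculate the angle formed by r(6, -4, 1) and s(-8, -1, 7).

r·s = 6·(-8) + (-4)·(-1) + 1·7 = -48 + 4 + 7 = -37
|r| = √(6² + (-4)² + 1²) = √53 ≈ 7.28
|s| = √((-8)² + (-1)² + 7²) = √114 ≈ 10.68
cos θ = (r·s)/(|r||s|) = -37/(7.28·10.68) ≈ -0.476
θ = arccos(-0.476) ≈ 118.4°

118.4°


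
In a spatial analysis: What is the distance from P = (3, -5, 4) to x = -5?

distance = |a·x₀ + b·y₀ + c·z₀ - d| / √(a² + b² + c²)
  = |1·3 + 0·(-5) + 0·4 - (-5)| / √(1² + 0² + 0²)
  = |3 + 0 + 0 + 5| / √(1 + 0 + 0)
  = |8| / √1
  = 8 / 1
  ≈ 8

8


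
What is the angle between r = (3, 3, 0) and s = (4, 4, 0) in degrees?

r·s = 3·4 + 3·4 + 0·0 = 12 + 12 + 0 = 24
|r| = √(3² + 3² + 0²) = √18 ≈ 4.243
|s| = √(4² + 4² + 0²) = √32 ≈ 5.657
cos θ = (r·s)/(|r||s|) = 24/(4.243·5.657) ≈ 1
θ = arccos(1) ≈ 0°

0°


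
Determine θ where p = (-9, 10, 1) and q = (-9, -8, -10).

p·q = (-9)·(-9) + 10·(-8) + 1·(-10) = 81 - 80 - 10 = -9
|p| = √((-9)² + 10² + 1²) = √182 ≈ 13.49
|q| = √((-9)² + (-8)² + (-10)²) = √245 ≈ 15.65
cos θ = (p·q)/(|p||q|) = -9/(13.49·15.65) ≈ -0.04262
θ = arccos(-0.04262) ≈ 92.44°

92.44°


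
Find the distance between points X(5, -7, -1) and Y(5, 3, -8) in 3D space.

d = √[(x₂-x₁)² + (y₂-y₁)² + (z₂-z₁)²]
  = √[0² + 10² + (-7)²]
  = √[0 + 100 + 49]
  = √149
  ≈ 12.21

12.21


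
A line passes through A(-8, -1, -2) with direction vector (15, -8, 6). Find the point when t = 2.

P(t) = A + t·d
  = (-8 + 15·2, -1 + (-8)·2, -2 + 6·2)
  = (-8 + 30, -1 - 16, -2 + 12)
  = (22, -17, 10)

(22, -17, 10)


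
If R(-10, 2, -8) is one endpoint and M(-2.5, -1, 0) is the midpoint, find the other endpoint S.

S = 2M - R
  = (2·(-2.5) - (-10), 2·(-1) - 2, 2·0 - (-8))
  = (-5 + 10, -2 - 2, 0 + 8)
  = (5, -4, 8)

(5, -4, 8)


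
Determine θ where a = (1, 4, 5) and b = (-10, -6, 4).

a·b = 1·(-10) + 4·(-6) + 5·4 = -10 - 24 + 20 = -14
|a| = √(1² + 4² + 5²) = √42 ≈ 6.481
|b| = √((-10)² + (-6)² + 4²) = √152 ≈ 12.33
cos θ = (a·b)/(|a||b|) = -14/(6.481·12.33) ≈ -0.1752
θ = arccos(-0.1752) ≈ 100.1°

100.1°


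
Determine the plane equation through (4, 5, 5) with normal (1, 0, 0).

The plane through P with normal n = (a, b, c) satisfies n·(r - P) = 0,
i.e. ax + by + cz = a·x₀ + b·y₀ + c·z₀.
d = 1·4 + 0·5 + 0·5
  = 4 + 0 + 0
  = 4
Equation: x = 4

x = 4


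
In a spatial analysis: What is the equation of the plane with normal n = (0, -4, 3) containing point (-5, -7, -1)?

The plane through P with normal n = (a, b, c) satisfies n·(r - P) = 0,
i.e. ax + by + cz = a·x₀ + b·y₀ + c·z₀.
d = 0·(-5) + (-4)·(-7) + 3·(-1)
  = 0 + 28 - 3
  = 25
Equation: -4y + 3z = 25

-4y + 3z = 25


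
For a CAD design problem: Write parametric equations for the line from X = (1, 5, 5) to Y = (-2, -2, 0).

Direction vector d = Y - X = (-2 - 1, -2 - 5, 0 - 5) = (-3, -7, -5)
Parametric form r = X + t·d:
x = 1 - 3t, y = 5 - 7t, z = 5 - 5t

x = 1 - 3t, y = 5 - 7t, z = 5 - 5t


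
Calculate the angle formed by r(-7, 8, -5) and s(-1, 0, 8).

r·s = (-7)·(-1) + 8·0 + (-5)·8 = 7 + 0 - 40 = -33
|r| = √((-7)² + 8² + (-5)²) = √138 ≈ 11.75
|s| = √((-1)² + 0² + 8²) = √65 ≈ 8.062
cos θ = (r·s)/(|r||s|) = -33/(11.75·8.062) ≈ -0.3484
θ = arccos(-0.3484) ≈ 110.4°

110.4°


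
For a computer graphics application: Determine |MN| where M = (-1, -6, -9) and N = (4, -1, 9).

d = √[(x₂-x₁)² + (y₂-y₁)² + (z₂-z₁)²]
  = √[5² + 5² + 18²]
  = √[25 + 25 + 324]
  = √374
  ≈ 19.34

19.34


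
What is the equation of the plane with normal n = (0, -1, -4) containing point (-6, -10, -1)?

The plane through P with normal n = (a, b, c) satisfies n·(r - P) = 0,
i.e. ax + by + cz = a·x₀ + b·y₀ + c·z₀.
d = 0·(-6) + (-1)·(-10) + (-4)·(-1)
  = 0 + 10 + 4
  = 14
Equation: -y - 4z = 14

-y - 4z = 14


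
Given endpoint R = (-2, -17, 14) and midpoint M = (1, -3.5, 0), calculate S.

S = 2M - R
  = (2·1 - (-2), 2·(-3.5) - (-17), 2·0 - 14)
  = (2 + 2, -7 + 17, 0 - 14)
  = (4, 10, -14)

(4, 10, -14)


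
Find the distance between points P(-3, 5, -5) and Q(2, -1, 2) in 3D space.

d = √[(x₂-x₁)² + (y₂-y₁)² + (z₂-z₁)²]
  = √[5² + (-6)² + 7²]
  = √[25 + 36 + 49]
  = √110
  ≈ 10.49

10.49


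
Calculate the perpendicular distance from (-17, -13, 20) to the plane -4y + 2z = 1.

distance = |a·x₀ + b·y₀ + c·z₀ - d| / √(a² + b² + c²)
  = |0·(-17) + (-4)·(-13) + 2·20 - 1| / √(0² + (-4)² + 2²)
  = |0 + 52 + 40 - 1| / √(0 + 16 + 4)
  = |91| / √20
  = 91 / 4.472
  ≈ 20.35

20.35


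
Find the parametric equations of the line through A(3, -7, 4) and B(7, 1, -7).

Direction vector d = B - A = (7 - 3, 1 + 7, -7 - 4) = (4, 8, -11)
Parametric form r = A + t·d:
x = 3 + 4t, y = -7 + 8t, z = 4 - 11t

x = 3 + 4t, y = -7 + 8t, z = 4 - 11t


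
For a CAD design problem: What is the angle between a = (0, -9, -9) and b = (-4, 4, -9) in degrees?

a·b = 0·(-4) + (-9)·4 + (-9)·(-9) = 0 - 36 + 81 = 45
|a| = √(0² + (-9)² + (-9)²) = √162 ≈ 12.73
|b| = √((-4)² + 4² + (-9)²) = √113 ≈ 10.63
cos θ = (a·b)/(|a||b|) = 45/(12.73·10.63) ≈ 0.3326
θ = arccos(0.3326) ≈ 70.57°

70.57°


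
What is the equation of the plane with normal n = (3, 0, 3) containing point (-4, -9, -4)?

The plane through P with normal n = (a, b, c) satisfies n·(r - P) = 0,
i.e. ax + by + cz = a·x₀ + b·y₀ + c·z₀.
d = 3·(-4) + 0·(-9) + 3·(-4)
  = -12 + 0 - 12
  = -24
Equation: 3x + 3z = -24

3x + 3z = -24


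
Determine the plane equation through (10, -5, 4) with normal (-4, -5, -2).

The plane through P with normal n = (a, b, c) satisfies n·(r - P) = 0,
i.e. ax + by + cz = a·x₀ + b·y₀ + c·z₀.
d = (-4)·10 + (-5)·(-5) + (-2)·4
  = -40 + 25 - 8
  = -23
Equation: -4x - 5y - 2z = -23

-4x - 5y - 2z = -23


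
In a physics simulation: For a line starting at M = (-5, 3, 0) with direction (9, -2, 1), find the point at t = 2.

P(t) = M + t·d
  = (-5 + 9·2, 3 + (-2)·2, 0 + 1·2)
  = (-5 + 18, 3 - 4, 0 + 2)
  = (13, -1, 2)

(13, -1, 2)


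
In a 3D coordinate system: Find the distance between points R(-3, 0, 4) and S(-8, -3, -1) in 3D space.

d = √[(x₂-x₁)² + (y₂-y₁)² + (z₂-z₁)²]
  = √[(-5)² + (-3)² + (-5)²]
  = √[25 + 9 + 25]
  = √59
  ≈ 7.681

7.681


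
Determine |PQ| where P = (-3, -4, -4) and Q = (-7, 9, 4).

d = √[(x₂-x₁)² + (y₂-y₁)² + (z₂-z₁)²]
  = √[(-4)² + 13² + 8²]
  = √[16 + 169 + 64]
  = √249
  ≈ 15.78

15.78


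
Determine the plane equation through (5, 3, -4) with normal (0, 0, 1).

The plane through P with normal n = (a, b, c) satisfies n·(r - P) = 0,
i.e. ax + by + cz = a·x₀ + b·y₀ + c·z₀.
d = 0·5 + 0·3 + 1·(-4)
  = 0 + 0 - 4
  = -4
Equation: z = -4

z = -4


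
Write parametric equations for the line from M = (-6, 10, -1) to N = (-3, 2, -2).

Direction vector d = N - M = (-3 + 6, 2 - 10, -2 + 1) = (3, -8, -1)
Parametric form r = M + t·d:
x = -6 + 3t, y = 10 - 8t, z = -1 - t

x = -6 + 3t, y = 10 - 8t, z = -1 - t


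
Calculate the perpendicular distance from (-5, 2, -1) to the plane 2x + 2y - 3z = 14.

distance = |a·x₀ + b·y₀ + c·z₀ - d| / √(a² + b² + c²)
  = |2·(-5) + 2·2 + (-3)·(-1) - 14| / √(2² + 2² + (-3)²)
  = |-10 + 4 + 3 - 14| / √(4 + 4 + 9)
  = |-17| / √17
  = 17 / 4.123
  ≈ 4.123

4.123


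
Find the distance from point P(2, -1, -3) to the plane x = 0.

distance = |a·x₀ + b·y₀ + c·z₀ - d| / √(a² + b² + c²)
  = |1·2 + 0·(-1) + 0·(-3) - 0| / √(1² + 0² + 0²)
  = |2 + 0 + 0 + 0| / √(1 + 0 + 0)
  = |2| / √1
  = 2 / 1
  ≈ 2

2


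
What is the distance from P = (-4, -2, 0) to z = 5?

distance = |a·x₀ + b·y₀ + c·z₀ - d| / √(a² + b² + c²)
  = |0·(-4) + 0·(-2) + 1·0 - 5| / √(0² + 0² + 1²)
  = |0 + 0 + 0 - 5| / √(0 + 0 + 1)
  = |-5| / √1
  = 5 / 1
  ≈ 5

5


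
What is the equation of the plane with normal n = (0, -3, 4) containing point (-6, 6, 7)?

The plane through P with normal n = (a, b, c) satisfies n·(r - P) = 0,
i.e. ax + by + cz = a·x₀ + b·y₀ + c·z₀.
d = 0·(-6) + (-3)·6 + 4·7
  = 0 - 18 + 28
  = 10
Equation: -3y + 4z = 10

-3y + 4z = 10


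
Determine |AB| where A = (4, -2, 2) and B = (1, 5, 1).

d = √[(x₂-x₁)² + (y₂-y₁)² + (z₂-z₁)²]
  = √[(-3)² + 7² + (-1)²]
  = √[9 + 49 + 1]
  = √59
  ≈ 7.681

7.681


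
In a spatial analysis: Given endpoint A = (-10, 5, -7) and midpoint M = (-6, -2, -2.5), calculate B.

B = 2M - A
  = (2·(-6) - (-10), 2·(-2) - 5, 2·(-2.5) - (-7))
  = (-12 + 10, -4 - 5, -5 + 7)
  = (-2, -9, 2)

(-2, -9, 2)


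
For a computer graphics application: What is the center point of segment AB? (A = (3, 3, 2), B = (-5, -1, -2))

M = ((x₁+x₂)/2, (y₁+y₂)/2, (z₁+z₂)/2)
  = ((3 - 5)/2, (3 - 1)/2, (2 - 2)/2)
  = (-2/2, 2/2, 0/2)
  = (-1, 1, 0)

(-1, 1, 0)


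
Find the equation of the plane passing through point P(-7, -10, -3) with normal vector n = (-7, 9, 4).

The plane through P with normal n = (a, b, c) satisfies n·(r - P) = 0,
i.e. ax + by + cz = a·x₀ + b·y₀ + c·z₀.
d = (-7)·(-7) + 9·(-10) + 4·(-3)
  = 49 - 90 - 12
  = -53
Equation: -7x + 9y + 4z = -53

-7x + 9y + 4z = -53


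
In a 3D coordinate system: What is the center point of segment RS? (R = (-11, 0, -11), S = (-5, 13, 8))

M = ((x₁+x₂)/2, (y₁+y₂)/2, (z₁+z₂)/2)
  = ((-11 - 5)/2, (0 + 13)/2, (-11 + 8)/2)
  = (-16/2, 13/2, -3/2)
  = (-8, 6.5, -1.5)

(-8, 6.5, -1.5)


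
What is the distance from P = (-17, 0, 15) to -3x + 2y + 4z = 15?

distance = |a·x₀ + b·y₀ + c·z₀ - d| / √(a² + b² + c²)
  = |(-3)·(-17) + 2·0 + 4·15 - 15| / √((-3)² + 2² + 4²)
  = |51 + 0 + 60 - 15| / √(9 + 4 + 16)
  = |96| / √29
  = 96 / 5.385
  ≈ 17.83

17.83


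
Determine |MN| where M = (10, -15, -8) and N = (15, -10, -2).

d = √[(x₂-x₁)² + (y₂-y₁)² + (z₂-z₁)²]
  = √[5² + 5² + 6²]
  = √[25 + 25 + 36]
  = √86
  ≈ 9.274

9.274


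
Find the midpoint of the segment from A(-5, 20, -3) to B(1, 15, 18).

M = ((x₁+x₂)/2, (y₁+y₂)/2, (z₁+z₂)/2)
  = ((-5 + 1)/2, (20 + 15)/2, (-3 + 18)/2)
  = (-4/2, 35/2, 15/2)
  = (-2, 17.5, 7.5)

(-2, 17.5, 7.5)


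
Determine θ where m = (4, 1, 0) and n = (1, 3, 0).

m·n = 4·1 + 1·3 + 0·0 = 4 + 3 + 0 = 7
|m| = √(4² + 1² + 0²) = √17 ≈ 4.123
|n| = √(1² + 3² + 0²) = √10 ≈ 3.162
cos θ = (m·n)/(|m||n|) = 7/(4.123·3.162) ≈ 0.5369
θ = arccos(0.5369) ≈ 57.53°

57.53°


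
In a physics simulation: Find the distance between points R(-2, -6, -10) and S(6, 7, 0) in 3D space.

d = √[(x₂-x₁)² + (y₂-y₁)² + (z₂-z₁)²]
  = √[8² + 13² + 10²]
  = √[64 + 169 + 100]
  = √333
  ≈ 18.25

18.25


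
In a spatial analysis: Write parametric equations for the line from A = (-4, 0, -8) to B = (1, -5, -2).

Direction vector d = B - A = (1 + 4, -5 + 0, -2 + 8) = (5, -5, 6)
Parametric form r = A + t·d:
x = -4 + 5t, y = 0 - 5t, z = -8 + 6t

x = -4 + 5t, y = 0 - 5t, z = -8 + 6t


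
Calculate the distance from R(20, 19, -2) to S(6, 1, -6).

d = √[(x₂-x₁)² + (y₂-y₁)² + (z₂-z₁)²]
  = √[(-14)² + (-18)² + (-4)²]
  = √[196 + 324 + 16]
  = √536
  ≈ 23.15

23.15


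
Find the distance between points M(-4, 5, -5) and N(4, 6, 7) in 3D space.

d = √[(x₂-x₁)² + (y₂-y₁)² + (z₂-z₁)²]
  = √[8² + 1² + 12²]
  = √[64 + 1 + 144]
  = √209
  ≈ 14.46

14.46


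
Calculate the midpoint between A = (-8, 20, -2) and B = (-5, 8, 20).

M = ((x₁+x₂)/2, (y₁+y₂)/2, (z₁+z₂)/2)
  = ((-8 - 5)/2, (20 + 8)/2, (-2 + 20)/2)
  = (-13/2, 28/2, 18/2)
  = (-6.5, 14, 9)

(-6.5, 14, 9)


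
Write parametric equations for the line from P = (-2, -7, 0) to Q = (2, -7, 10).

Direction vector d = Q - P = (2 + 2, -7 + 7, 10 + 0) = (4, 0, 10)
Parametric form r = P + t·d:
x = -2 + 4t, y = -7, z = 0 + 10t

x = -2 + 4t, y = -7, z = 0 + 10t


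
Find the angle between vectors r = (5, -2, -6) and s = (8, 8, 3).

r·s = 5·8 + (-2)·8 + (-6)·3 = 40 - 16 - 18 = 6
|r| = √(5² + (-2)² + (-6)²) = √65 ≈ 8.062
|s| = √(8² + 8² + 3²) = √137 ≈ 11.7
cos θ = (r·s)/(|r||s|) = 6/(8.062·11.7) ≈ 0.06358
θ = arccos(0.06358) ≈ 86.35°

86.35°


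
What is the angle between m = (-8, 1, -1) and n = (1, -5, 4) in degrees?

m·n = (-8)·1 + 1·(-5) + (-1)·4 = -8 - 5 - 4 = -17
|m| = √((-8)² + 1² + (-1)²) = √66 ≈ 8.124
|n| = √(1² + (-5)² + 4²) = √42 ≈ 6.481
cos θ = (m·n)/(|m||n|) = -17/(8.124·6.481) ≈ -0.3229
θ = arccos(-0.3229) ≈ 108.8°

108.8°


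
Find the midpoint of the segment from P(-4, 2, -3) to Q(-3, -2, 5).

M = ((x₁+x₂)/2, (y₁+y₂)/2, (z₁+z₂)/2)
  = ((-4 - 3)/2, (2 - 2)/2, (-3 + 5)/2)
  = (-7/2, 0/2, 2/2)
  = (-3.5, 0, 1)

(-3.5, 0, 1)


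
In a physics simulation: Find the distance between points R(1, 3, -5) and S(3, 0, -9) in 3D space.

d = √[(x₂-x₁)² + (y₂-y₁)² + (z₂-z₁)²]
  = √[2² + (-3)² + (-4)²]
  = √[4 + 9 + 16]
  = √29
  ≈ 5.385

5.385


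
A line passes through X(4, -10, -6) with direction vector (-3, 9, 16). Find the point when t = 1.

P(t) = X + t·d
  = (4 + (-3)·1, -10 + 9·1, -6 + 16·1)
  = (4 - 3, -10 + 9, -6 + 16)
  = (1, -1, 10)

(1, -1, 10)


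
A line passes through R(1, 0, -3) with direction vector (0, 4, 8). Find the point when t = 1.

P(t) = R + t·d
  = (1 + 0·1, 0 + 4·1, -3 + 8·1)
  = (1 + 0, 0 + 4, -3 + 8)
  = (1, 4, 5)

(1, 4, 5)


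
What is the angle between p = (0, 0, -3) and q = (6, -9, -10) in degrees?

p·q = 0·6 + 0·(-9) + (-3)·(-10) = 0 + 0 + 30 = 30
|p| = √(0² + 0² + (-3)²) = √9 ≈ 3
|q| = √(6² + (-9)² + (-10)²) = √217 ≈ 14.73
cos θ = (p·q)/(|p||q|) = 30/(3·14.73) ≈ 0.6788
θ = arccos(0.6788) ≈ 47.25°

47.25°


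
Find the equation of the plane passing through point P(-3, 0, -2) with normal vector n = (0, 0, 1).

The plane through P with normal n = (a, b, c) satisfies n·(r - P) = 0,
i.e. ax + by + cz = a·x₀ + b·y₀ + c·z₀.
d = 0·(-3) + 0·0 + 1·(-2)
  = 0 + 0 - 2
  = -2
Equation: z = -2

z = -2


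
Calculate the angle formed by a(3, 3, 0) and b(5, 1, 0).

a·b = 3·5 + 3·1 + 0·0 = 15 + 3 + 0 = 18
|a| = √(3² + 3² + 0²) = √18 ≈ 4.243
|b| = √(5² + 1² + 0²) = √26 ≈ 5.099
cos θ = (a·b)/(|a||b|) = 18/(4.243·5.099) ≈ 0.8321
θ = arccos(0.8321) ≈ 33.69°

33.69°


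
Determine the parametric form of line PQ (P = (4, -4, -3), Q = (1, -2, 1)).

Direction vector d = Q - P = (1 - 4, -2 + 4, 1 + 3) = (-3, 2, 4)
Parametric form r = P + t·d:
x = 4 - 3t, y = -4 + 2t, z = -3 + 4t

x = 4 - 3t, y = -4 + 2t, z = -3 + 4t


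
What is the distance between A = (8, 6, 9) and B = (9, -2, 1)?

d = √[(x₂-x₁)² + (y₂-y₁)² + (z₂-z₁)²]
  = √[1² + (-8)² + (-8)²]
  = √[1 + 64 + 64]
  = √129
  ≈ 11.36

11.36


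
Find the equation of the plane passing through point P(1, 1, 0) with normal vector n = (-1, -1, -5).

The plane through P with normal n = (a, b, c) satisfies n·(r - P) = 0,
i.e. ax + by + cz = a·x₀ + b·y₀ + c·z₀.
d = (-1)·1 + (-1)·1 + (-5)·0
  = -1 - 1 + 0
  = -2
Equation: -x - y - 5z = -2

-x - y - 5z = -2


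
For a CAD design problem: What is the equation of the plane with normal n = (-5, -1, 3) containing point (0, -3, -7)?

The plane through P with normal n = (a, b, c) satisfies n·(r - P) = 0,
i.e. ax + by + cz = a·x₀ + b·y₀ + c·z₀.
d = (-5)·0 + (-1)·(-3) + 3·(-7)
  = 0 + 3 - 21
  = -18
Equation: -5x - y + 3z = -18

-5x - y + 3z = -18


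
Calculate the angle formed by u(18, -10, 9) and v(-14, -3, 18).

u·v = 18·(-14) + (-10)·(-3) + 9·18 = -252 + 30 + 162 = -60
|u| = √(18² + (-10)² + 9²) = √505 ≈ 22.47
|v| = √((-14)² + (-3)² + 18²) = √529 ≈ 23
cos θ = (u·v)/(|u||v|) = -60/(22.47·23) ≈ -0.1161
θ = arccos(-0.1161) ≈ 96.67°

96.67°


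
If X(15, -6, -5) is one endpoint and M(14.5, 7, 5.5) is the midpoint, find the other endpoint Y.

Y = 2M - X
  = (2·14.5 - 15, 2·7 - (-6), 2·5.5 - (-5))
  = (29 - 15, 14 + 6, 11 + 5)
  = (14, 20, 16)

(14, 20, 16)


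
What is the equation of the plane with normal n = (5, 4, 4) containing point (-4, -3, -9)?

The plane through P with normal n = (a, b, c) satisfies n·(r - P) = 0,
i.e. ax + by + cz = a·x₀ + b·y₀ + c·z₀.
d = 5·(-4) + 4·(-3) + 4·(-9)
  = -20 - 12 - 36
  = -68
Equation: 5x + 4y + 4z = -68

5x + 4y + 4z = -68


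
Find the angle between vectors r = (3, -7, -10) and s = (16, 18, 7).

r·s = 3·16 + (-7)·18 + (-10)·7 = 48 - 126 - 70 = -148
|r| = √(3² + (-7)² + (-10)²) = √158 ≈ 12.57
|s| = √(16² + 18² + 7²) = √629 ≈ 25.08
cos θ = (r·s)/(|r||s|) = -148/(12.57·25.08) ≈ -0.4695
θ = arccos(-0.4695) ≈ 118°

118°


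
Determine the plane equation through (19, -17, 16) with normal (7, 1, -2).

The plane through P with normal n = (a, b, c) satisfies n·(r - P) = 0,
i.e. ax + by + cz = a·x₀ + b·y₀ + c·z₀.
d = 7·19 + 1·(-17) + (-2)·16
  = 133 - 17 - 32
  = 84
Equation: 7x + y - 2z = 84

7x + y - 2z = 84


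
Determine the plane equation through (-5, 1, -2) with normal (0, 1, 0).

The plane through P with normal n = (a, b, c) satisfies n·(r - P) = 0,
i.e. ax + by + cz = a·x₀ + b·y₀ + c·z₀.
d = 0·(-5) + 1·1 + 0·(-2)
  = 0 + 1 + 0
  = 1
Equation: y = 1

y = 1


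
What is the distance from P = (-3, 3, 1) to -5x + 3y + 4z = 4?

distance = |a·x₀ + b·y₀ + c·z₀ - d| / √(a² + b² + c²)
  = |(-5)·(-3) + 3·3 + 4·1 - 4| / √((-5)² + 3² + 4²)
  = |15 + 9 + 4 - 4| / √(25 + 9 + 16)
  = |24| / √50
  = 24 / 7.071
  ≈ 3.394

3.394


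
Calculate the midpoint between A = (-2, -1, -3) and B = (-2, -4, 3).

M = ((x₁+x₂)/2, (y₁+y₂)/2, (z₁+z₂)/2)
  = ((-2 - 2)/2, (-1 - 4)/2, (-3 + 3)/2)
  = (-4/2, -5/2, 0/2)
  = (-2, -2.5, 0)

(-2, -2.5, 0)


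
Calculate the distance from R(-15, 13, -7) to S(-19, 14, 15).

d = √[(x₂-x₁)² + (y₂-y₁)² + (z₂-z₁)²]
  = √[(-4)² + 1² + 22²]
  = √[16 + 1 + 484]
  = √501
  ≈ 22.38

22.38


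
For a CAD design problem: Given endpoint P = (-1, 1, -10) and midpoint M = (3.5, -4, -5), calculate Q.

Q = 2M - P
  = (2·3.5 - (-1), 2·(-4) - 1, 2·(-5) - (-10))
  = (7 + 1, -8 - 1, -10 + 10)
  = (8, -9, 0)

(8, -9, 0)


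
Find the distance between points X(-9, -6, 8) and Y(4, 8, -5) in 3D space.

d = √[(x₂-x₁)² + (y₂-y₁)² + (z₂-z₁)²]
  = √[13² + 14² + (-13)²]
  = √[169 + 196 + 169]
  = √534
  ≈ 23.11

23.11


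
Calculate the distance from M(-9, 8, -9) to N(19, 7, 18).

d = √[(x₂-x₁)² + (y₂-y₁)² + (z₂-z₁)²]
  = √[28² + (-1)² + 27²]
  = √[784 + 1 + 729]
  = √1514
  ≈ 38.91

38.91


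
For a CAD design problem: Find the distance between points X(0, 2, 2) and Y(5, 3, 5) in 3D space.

d = √[(x₂-x₁)² + (y₂-y₁)² + (z₂-z₁)²]
  = √[5² + 1² + 3²]
  = √[25 + 1 + 9]
  = √35
  ≈ 5.916

5.916


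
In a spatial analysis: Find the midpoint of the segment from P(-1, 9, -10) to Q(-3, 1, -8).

M = ((x₁+x₂)/2, (y₁+y₂)/2, (z₁+z₂)/2)
  = ((-1 - 3)/2, (9 + 1)/2, (-10 - 8)/2)
  = (-4/2, 10/2, -18/2)
  = (-2, 5, -9)

(-2, 5, -9)


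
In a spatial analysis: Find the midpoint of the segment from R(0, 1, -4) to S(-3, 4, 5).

M = ((x₁+x₂)/2, (y₁+y₂)/2, (z₁+z₂)/2)
  = ((0 - 3)/2, (1 + 4)/2, (-4 + 5)/2)
  = (-3/2, 5/2, 1/2)
  = (-1.5, 2.5, 0.5)

(-1.5, 2.5, 0.5)


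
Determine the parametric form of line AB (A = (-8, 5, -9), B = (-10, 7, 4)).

Direction vector d = B - A = (-10 + 8, 7 - 5, 4 + 9) = (-2, 2, 13)
Parametric form r = A + t·d:
x = -8 - 2t, y = 5 + 2t, z = -9 + 13t

x = -8 - 2t, y = 5 + 2t, z = -9 + 13t


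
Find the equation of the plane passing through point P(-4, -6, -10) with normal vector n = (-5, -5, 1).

The plane through P with normal n = (a, b, c) satisfies n·(r - P) = 0,
i.e. ax + by + cz = a·x₀ + b·y₀ + c·z₀.
d = (-5)·(-4) + (-5)·(-6) + 1·(-10)
  = 20 + 30 - 10
  = 40
Equation: -5x - 5y + z = 40

-5x - 5y + z = 40


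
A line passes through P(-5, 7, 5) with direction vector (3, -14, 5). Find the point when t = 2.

P(t) = P + t·d
  = (-5 + 3·2, 7 + (-14)·2, 5 + 5·2)
  = (-5 + 6, 7 - 28, 5 + 10)
  = (1, -21, 15)

(1, -21, 15)


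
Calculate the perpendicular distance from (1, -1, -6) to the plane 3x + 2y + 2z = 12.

distance = |a·x₀ + b·y₀ + c·z₀ - d| / √(a² + b² + c²)
  = |3·1 + 2·(-1) + 2·(-6) - 12| / √(3² + 2² + 2²)
  = |3 - 2 - 12 - 12| / √(9 + 4 + 4)
  = |-23| / √17
  = 23 / 4.123
  ≈ 5.578

5.578


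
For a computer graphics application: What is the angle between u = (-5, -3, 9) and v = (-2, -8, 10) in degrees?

u·v = (-5)·(-2) + (-3)·(-8) + 9·10 = 10 + 24 + 90 = 124
|u| = √((-5)² + (-3)² + 9²) = √115 ≈ 10.72
|v| = √((-2)² + (-8)² + 10²) = √168 ≈ 12.96
cos θ = (u·v)/(|u||v|) = 124/(10.72·12.96) ≈ 0.8921
θ = arccos(0.8921) ≈ 26.86°

26.86°


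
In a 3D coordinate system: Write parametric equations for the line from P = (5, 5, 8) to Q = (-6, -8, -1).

Direction vector d = Q - P = (-6 - 5, -8 - 5, -1 - 8) = (-11, -13, -9)
Parametric form r = P + t·d:
x = 5 - 11t, y = 5 - 13t, z = 8 - 9t

x = 5 - 11t, y = 5 - 13t, z = 8 - 9t


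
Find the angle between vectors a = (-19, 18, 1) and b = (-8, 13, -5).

a·b = (-19)·(-8) + 18·13 + 1·(-5) = 152 + 234 - 5 = 381
|a| = √((-19)² + 18² + 1²) = √686 ≈ 26.19
|b| = √((-8)² + 13² + (-5)²) = √258 ≈ 16.06
cos θ = (a·b)/(|a||b|) = 381/(26.19·16.06) ≈ 0.9056
θ = arccos(0.9056) ≈ 25.09°

25.09°


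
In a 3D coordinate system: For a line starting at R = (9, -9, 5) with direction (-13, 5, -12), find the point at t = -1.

P(t) = R + t·d
  = (9 + (-13)·(-1), -9 + 5·(-1), 5 + (-12)·(-1))
  = (9 + 13, -9 - 5, 5 + 12)
  = (22, -14, 17)

(22, -14, 17)


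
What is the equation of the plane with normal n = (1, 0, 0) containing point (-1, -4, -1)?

The plane through P with normal n = (a, b, c) satisfies n·(r - P) = 0,
i.e. ax + by + cz = a·x₀ + b·y₀ + c·z₀.
d = 1·(-1) + 0·(-4) + 0·(-1)
  = -1 + 0 + 0
  = -1
Equation: x = -1

x = -1


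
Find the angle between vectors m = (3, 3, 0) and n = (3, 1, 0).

m·n = 3·3 + 3·1 + 0·0 = 9 + 3 + 0 = 12
|m| = √(3² + 3² + 0²) = √18 ≈ 4.243
|n| = √(3² + 1² + 0²) = √10 ≈ 3.162
cos θ = (m·n)/(|m||n|) = 12/(4.243·3.162) ≈ 0.8944
θ = arccos(0.8944) ≈ 26.57°

26.57°


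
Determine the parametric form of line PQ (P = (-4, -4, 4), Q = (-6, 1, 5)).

Direction vector d = Q - P = (-6 + 4, 1 + 4, 5 - 4) = (-2, 5, 1)
Parametric form r = P + t·d:
x = -4 - 2t, y = -4 + 5t, z = 4 + t

x = -4 - 2t, y = -4 + 5t, z = 4 + t


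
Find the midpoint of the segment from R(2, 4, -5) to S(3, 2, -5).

M = ((x₁+x₂)/2, (y₁+y₂)/2, (z₁+z₂)/2)
  = ((2 + 3)/2, (4 + 2)/2, (-5 - 5)/2)
  = (5/2, 6/2, -10/2)
  = (2.5, 3, -5)

(2.5, 3, -5)


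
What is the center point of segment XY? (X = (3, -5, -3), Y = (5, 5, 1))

M = ((x₁+x₂)/2, (y₁+y₂)/2, (z₁+z₂)/2)
  = ((3 + 5)/2, (-5 + 5)/2, (-3 + 1)/2)
  = (8/2, 0/2, -2/2)
  = (4, 0, -1)

(4, 0, -1)


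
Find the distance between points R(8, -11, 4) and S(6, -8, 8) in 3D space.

d = √[(x₂-x₁)² + (y₂-y₁)² + (z₂-z₁)²]
  = √[(-2)² + 3² + 4²]
  = √[4 + 9 + 16]
  = √29
  ≈ 5.385

5.385


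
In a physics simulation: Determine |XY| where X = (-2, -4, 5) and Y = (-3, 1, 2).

d = √[(x₂-x₁)² + (y₂-y₁)² + (z₂-z₁)²]
  = √[(-1)² + 5² + (-3)²]
  = √[1 + 25 + 9]
  = √35
  ≈ 5.916

5.916


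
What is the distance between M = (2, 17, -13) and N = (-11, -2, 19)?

d = √[(x₂-x₁)² + (y₂-y₁)² + (z₂-z₁)²]
  = √[(-13)² + (-19)² + 32²]
  = √[169 + 361 + 1024]
  = √1554
  ≈ 39.42

39.42


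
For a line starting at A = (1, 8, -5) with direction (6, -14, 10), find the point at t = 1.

P(t) = A + t·d
  = (1 + 6·1, 8 + (-14)·1, -5 + 10·1)
  = (1 + 6, 8 - 14, -5 + 10)
  = (7, -6, 5)

(7, -6, 5)


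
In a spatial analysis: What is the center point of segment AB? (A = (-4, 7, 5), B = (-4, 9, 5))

M = ((x₁+x₂)/2, (y₁+y₂)/2, (z₁+z₂)/2)
  = ((-4 - 4)/2, (7 + 9)/2, (5 + 5)/2)
  = (-8/2, 16/2, 10/2)
  = (-4, 8, 5)

(-4, 8, 5)


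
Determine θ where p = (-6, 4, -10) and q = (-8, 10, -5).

p·q = (-6)·(-8) + 4·10 + (-10)·(-5) = 48 + 40 + 50 = 138
|p| = √((-6)² + 4² + (-10)²) = √152 ≈ 12.33
|q| = √((-8)² + 10² + (-5)²) = √189 ≈ 13.75
cos θ = (p·q)/(|p||q|) = 138/(12.33·13.75) ≈ 0.8142
θ = arccos(0.8142) ≈ 35.49°

35.49°


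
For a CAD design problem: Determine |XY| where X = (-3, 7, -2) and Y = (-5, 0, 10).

d = √[(x₂-x₁)² + (y₂-y₁)² + (z₂-z₁)²]
  = √[(-2)² + (-7)² + 12²]
  = √[4 + 49 + 144]
  = √197
  ≈ 14.04

14.04


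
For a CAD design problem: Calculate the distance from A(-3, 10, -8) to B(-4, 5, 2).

d = √[(x₂-x₁)² + (y₂-y₁)² + (z₂-z₁)²]
  = √[(-1)² + (-5)² + 10²]
  = √[1 + 25 + 100]
  = √126
  ≈ 11.22

11.22


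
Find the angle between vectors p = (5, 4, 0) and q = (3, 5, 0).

p·q = 5·3 + 4·5 + 0·0 = 15 + 20 + 0 = 35
|p| = √(5² + 4² + 0²) = √41 ≈ 6.403
|q| = √(3² + 5² + 0²) = √34 ≈ 5.831
cos θ = (p·q)/(|p||q|) = 35/(6.403·5.831) ≈ 0.9374
θ = arccos(0.9374) ≈ 20.38°

20.38°


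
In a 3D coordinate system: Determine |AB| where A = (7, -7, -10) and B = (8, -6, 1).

d = √[(x₂-x₁)² + (y₂-y₁)² + (z₂-z₁)²]
  = √[1² + 1² + 11²]
  = √[1 + 1 + 121]
  = √123
  ≈ 11.09

11.09


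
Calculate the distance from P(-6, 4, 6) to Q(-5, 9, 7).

d = √[(x₂-x₁)² + (y₂-y₁)² + (z₂-z₁)²]
  = √[1² + 5² + 1²]
  = √[1 + 25 + 1]
  = √27
  ≈ 5.196

5.196


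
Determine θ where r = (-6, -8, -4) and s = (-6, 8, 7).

r·s = (-6)·(-6) + (-8)·8 + (-4)·7 = 36 - 64 - 28 = -56
|r| = √((-6)² + (-8)² + (-4)²) = √116 ≈ 10.77
|s| = √((-6)² + 8² + 7²) = √149 ≈ 12.21
cos θ = (r·s)/(|r||s|) = -56/(10.77·12.21) ≈ -0.426
θ = arccos(-0.426) ≈ 115.2°

115.2°


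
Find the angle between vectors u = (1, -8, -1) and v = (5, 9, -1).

u·v = 1·5 + (-8)·9 + (-1)·(-1) = 5 - 72 + 1 = -66
|u| = √(1² + (-8)² + (-1)²) = √66 ≈ 8.124
|v| = √(5² + 9² + (-1)²) = √107 ≈ 10.34
cos θ = (u·v)/(|u||v|) = -66/(8.124·10.34) ≈ -0.7854
θ = arccos(-0.7854) ≈ 141.8°

141.8°


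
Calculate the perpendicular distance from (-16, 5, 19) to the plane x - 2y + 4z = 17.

distance = |a·x₀ + b·y₀ + c·z₀ - d| / √(a² + b² + c²)
  = |1·(-16) + (-2)·5 + 4·19 - 17| / √(1² + (-2)² + 4²)
  = |-16 - 10 + 76 - 17| / √(1 + 4 + 16)
  = |33| / √21
  = 33 / 4.583
  ≈ 7.201

7.201


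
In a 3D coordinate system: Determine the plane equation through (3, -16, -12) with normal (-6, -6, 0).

The plane through P with normal n = (a, b, c) satisfies n·(r - P) = 0,
i.e. ax + by + cz = a·x₀ + b·y₀ + c·z₀.
d = (-6)·3 + (-6)·(-16) + 0·(-12)
  = -18 + 96 + 0
  = 78
Equation: -6x - 6y = 78

-6x - 6y = 78


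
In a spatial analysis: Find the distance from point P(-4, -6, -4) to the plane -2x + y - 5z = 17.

distance = |a·x₀ + b·y₀ + c·z₀ - d| / √(a² + b² + c²)
  = |(-2)·(-4) + 1·(-6) + (-5)·(-4) - 17| / √((-2)² + 1² + (-5)²)
  = |8 - 6 + 20 - 17| / √(4 + 1 + 25)
  = |5| / √30
  = 5 / 5.477
  ≈ 0.9129

0.9129


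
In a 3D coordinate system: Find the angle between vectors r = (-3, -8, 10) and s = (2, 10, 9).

r·s = (-3)·2 + (-8)·10 + 10·9 = -6 - 80 + 90 = 4
|r| = √((-3)² + (-8)² + 10²) = √173 ≈ 13.15
|s| = √(2² + 10² + 9²) = √185 ≈ 13.6
cos θ = (r·s)/(|r||s|) = 4/(13.15·13.6) ≈ 0.02236
θ = arccos(0.02236) ≈ 88.72°

88.72°


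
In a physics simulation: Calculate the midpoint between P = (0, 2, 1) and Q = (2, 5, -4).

M = ((x₁+x₂)/2, (y₁+y₂)/2, (z₁+z₂)/2)
  = ((0 + 2)/2, (2 + 5)/2, (1 - 4)/2)
  = (2/2, 7/2, -3/2)
  = (1, 3.5, -1.5)

(1, 3.5, -1.5)


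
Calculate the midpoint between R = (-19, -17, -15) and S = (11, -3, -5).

M = ((x₁+x₂)/2, (y₁+y₂)/2, (z₁+z₂)/2)
  = ((-19 + 11)/2, (-17 - 3)/2, (-15 - 5)/2)
  = (-8/2, -20/2, -20/2)
  = (-4, -10, -10)

(-4, -10, -10)


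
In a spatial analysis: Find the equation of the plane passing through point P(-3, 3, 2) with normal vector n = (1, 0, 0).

The plane through P with normal n = (a, b, c) satisfies n·(r - P) = 0,
i.e. ax + by + cz = a·x₀ + b·y₀ + c·z₀.
d = 1·(-3) + 0·3 + 0·2
  = -3 + 0 + 0
  = -3
Equation: x = -3

x = -3


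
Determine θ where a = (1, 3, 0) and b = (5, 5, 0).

a·b = 1·5 + 3·5 + 0·0 = 5 + 15 + 0 = 20
|a| = √(1² + 3² + 0²) = √10 ≈ 3.162
|b| = √(5² + 5² + 0²) = √50 ≈ 7.071
cos θ = (a·b)/(|a||b|) = 20/(3.162·7.071) ≈ 0.8944
θ = arccos(0.8944) ≈ 26.57°

26.57°


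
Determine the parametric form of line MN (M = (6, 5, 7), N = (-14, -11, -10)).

Direction vector d = N - M = (-14 - 6, -11 - 5, -10 - 7) = (-20, -16, -17)
Parametric form r = M + t·d:
x = 6 - 20t, y = 5 - 16t, z = 7 - 17t

x = 6 - 20t, y = 5 - 16t, z = 7 - 17t


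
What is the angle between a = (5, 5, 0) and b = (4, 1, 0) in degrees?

a·b = 5·4 + 5·1 + 0·0 = 20 + 5 + 0 = 25
|a| = √(5² + 5² + 0²) = √50 ≈ 7.071
|b| = √(4² + 1² + 0²) = √17 ≈ 4.123
cos θ = (a·b)/(|a||b|) = 25/(7.071·4.123) ≈ 0.8575
θ = arccos(0.8575) ≈ 30.96°

30.96°


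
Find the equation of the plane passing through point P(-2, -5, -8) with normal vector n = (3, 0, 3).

The plane through P with normal n = (a, b, c) satisfies n·(r - P) = 0,
i.e. ax + by + cz = a·x₀ + b·y₀ + c·z₀.
d = 3·(-2) + 0·(-5) + 3·(-8)
  = -6 + 0 - 24
  = -30
Equation: 3x + 3z = -30

3x + 3z = -30
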